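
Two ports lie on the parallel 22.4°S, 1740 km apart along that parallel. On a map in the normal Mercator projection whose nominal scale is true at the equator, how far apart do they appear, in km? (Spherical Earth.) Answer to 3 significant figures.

1880 km

For Mercator, h = k = sec φ (a conformal cylindrical projection has a single point scale, 1/cos φ).
Along the parallel, k = sec 22.4° = 1/0.9245 = 1.082.
Map distance = 1740 × 1.082 ≈ 1880 km.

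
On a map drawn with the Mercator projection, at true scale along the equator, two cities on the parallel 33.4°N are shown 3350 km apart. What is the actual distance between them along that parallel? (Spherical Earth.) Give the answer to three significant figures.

For Mercator, h = k = sec φ (a conformal cylindrical projection has a single point scale, 1/cos φ).
Along the parallel at 33.4°, map distances are exaggerated by k = sec 33.4° = 1.198.
True distance = 3350 / 1.198 = 3350 × cos 33.4° ≈ 2800 km.

2800 km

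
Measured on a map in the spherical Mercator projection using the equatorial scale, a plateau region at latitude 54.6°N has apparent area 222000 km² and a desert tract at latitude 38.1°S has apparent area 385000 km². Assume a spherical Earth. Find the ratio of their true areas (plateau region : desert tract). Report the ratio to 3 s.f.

On Mercator the areal scale is sec²φ, so true area = apparent × cos²φ.
True area of plateau region: 222000 × cos²(54.6°) = 222000 × 0.3356 = 74500 km².
True area of desert tract: 385000 × cos²(38.1°) = 385000 × 0.6193 = 238400 km².
Ratio = 74500 / 238400 ≈ 0.312.

0.312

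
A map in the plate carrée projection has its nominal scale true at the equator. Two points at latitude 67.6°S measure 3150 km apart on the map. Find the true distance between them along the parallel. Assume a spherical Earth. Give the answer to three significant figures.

1200 km

For the equirectangular projection with φ₀ = 0 (plate carrée), h = 1 along meridians and k = sec φ along parallels.
Along the parallel at 67.6°, map distances are exaggerated by k = sec 67.6° = 2.624.
True distance = 3150 / 2.624 = 3150 × cos 67.6° ≈ 1200 km.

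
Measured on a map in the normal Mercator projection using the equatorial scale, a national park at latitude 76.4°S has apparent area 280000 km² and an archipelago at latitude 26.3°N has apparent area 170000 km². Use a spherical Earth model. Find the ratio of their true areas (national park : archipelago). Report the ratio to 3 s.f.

0.113

Mercator's areal exaggeration is sec²φ; hence true area = (apparent area) · cos²φ.
True area of national park: 280000 × cos²(76.4°) = 280000 × 0.05529 = 15480 km².
True area of archipelago: 170000 × cos²(26.3°) = 170000 × 0.8037 = 136600 km².
Ratio = 15480 / 136600 ≈ 0.113.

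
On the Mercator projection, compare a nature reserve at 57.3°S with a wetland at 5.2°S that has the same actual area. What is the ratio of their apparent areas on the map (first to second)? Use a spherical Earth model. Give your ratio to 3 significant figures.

3.40

Mercator is conformal with k = sec φ, so areal scale = k² = sec²φ.
At 57.3°: sec²(57.3°) = 1/0.5402² = 3.426.
At 5.2°: sec²(5.2°) = 1/0.9959² = 1.008.
Ratio = 3.426/1.008 = cos²(5.2°)/cos²(57.3°) ≈ 3.40.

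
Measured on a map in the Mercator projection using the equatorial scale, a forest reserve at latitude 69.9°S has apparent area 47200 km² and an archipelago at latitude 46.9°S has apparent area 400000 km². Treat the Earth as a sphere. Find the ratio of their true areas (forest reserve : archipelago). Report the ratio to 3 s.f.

0.0299

Mercator's areal exaggeration is sec²φ; hence true area = (apparent area) · cos²φ.
True area of forest reserve: 47200 × cos²(69.9°) = 47200 × 0.1181 = 5574 km².
True area of archipelago: 400000 × cos²(46.9°) = 400000 × 0.4669 = 186700 km².
Ratio = 5574 / 186700 ≈ 0.0299.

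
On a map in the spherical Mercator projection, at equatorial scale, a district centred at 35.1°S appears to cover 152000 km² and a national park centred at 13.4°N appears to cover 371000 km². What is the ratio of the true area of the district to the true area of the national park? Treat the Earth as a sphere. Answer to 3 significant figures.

0.290

On Mercator the areal scale is sec²φ, so true area = apparent × cos²φ.
True area of district: 152000 × cos²(35.1°) = 152000 × 0.6694 = 101700 km².
True area of national park: 371000 × cos²(13.4°) = 371000 × 0.9463 = 351100 km².
Ratio = 101700 / 351100 ≈ 0.290.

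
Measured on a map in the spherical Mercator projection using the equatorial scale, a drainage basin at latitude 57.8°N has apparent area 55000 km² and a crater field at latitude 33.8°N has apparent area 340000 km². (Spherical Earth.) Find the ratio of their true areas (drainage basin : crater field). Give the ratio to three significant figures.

0.0665

Mercator's areal exaggeration is sec²φ; hence true area = (apparent area) · cos²φ.
True area of drainage basin: 55000 × cos²(57.8°) = 55000 × 0.2840 = 15620 km².
True area of crater field: 340000 × cos²(33.8°) = 340000 × 0.6905 = 234800 km².
Ratio = 15620 / 234800 ≈ 0.0665.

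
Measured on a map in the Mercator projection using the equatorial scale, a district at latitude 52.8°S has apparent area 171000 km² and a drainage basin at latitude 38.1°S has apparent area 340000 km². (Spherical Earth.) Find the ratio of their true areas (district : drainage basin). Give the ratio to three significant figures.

0.297

Mercator's areal exaggeration is sec²φ; hence true area = (apparent area) · cos²φ.
True area of district: 171000 × cos²(52.8°) = 171000 × 0.3655 = 62510 km².
True area of drainage basin: 340000 × cos²(38.1°) = 340000 × 0.6193 = 210600 km².
Ratio = 62510 / 210600 ≈ 0.297.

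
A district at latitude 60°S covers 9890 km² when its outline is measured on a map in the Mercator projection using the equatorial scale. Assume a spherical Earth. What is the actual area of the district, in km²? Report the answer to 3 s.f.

2470 km²

For Mercator, h = k = sec φ (a conformal cylindrical projection has a single point scale, 1/cos φ).
Areal scale = k² = sec²φ = 1/cos²(60°) = 1/0.5000² = 4.000.
True area = apparent / (areal scale) = 9890 / 4.000 ≈ 2470 km².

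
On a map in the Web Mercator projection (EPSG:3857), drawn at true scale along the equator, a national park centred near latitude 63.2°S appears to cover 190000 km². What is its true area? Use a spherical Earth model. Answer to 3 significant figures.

Mercator is conformal, so the point scale is isotropic: h = k = sec φ = 1/cos φ.
Areal scale = k² = sec²φ = 1/cos²(63.2°) = 1/0.4509² = 4.919.
True area = apparent / (areal scale) = 190000 / 4.919 ≈ 38600 km².

38600 km²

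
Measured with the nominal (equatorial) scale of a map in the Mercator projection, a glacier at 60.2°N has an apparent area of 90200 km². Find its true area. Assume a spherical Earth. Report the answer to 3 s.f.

The Mercator projection is conformal; its linear scale factor is the same in every direction and equals sec φ = 1/cos φ.
Areal scale = k² = sec²φ = 1/cos²(60.2°) = 1/0.4970² = 4.049.
True area = apparent / (areal scale) = 90200 / 4.049 ≈ 22300 km².

22300 km²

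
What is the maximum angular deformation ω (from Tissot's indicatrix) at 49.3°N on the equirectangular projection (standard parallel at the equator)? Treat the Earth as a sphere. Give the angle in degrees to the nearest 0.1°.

Plate carrée maps x = Rλ, y = Rφ. The meridian scale is h = 1 and the parallel scale is k = 1/cos φ = sec φ.
At 49.3°: h = 1.000, k = 1.534; principal scales a = 1.534, b = 1.000.
sin(ω/2) = (a − b)/(a + b) = 0.5335/2.534 = 0.2106, so ω = 2 arcsin(0.2106) ≈ 24.3°.

24.3°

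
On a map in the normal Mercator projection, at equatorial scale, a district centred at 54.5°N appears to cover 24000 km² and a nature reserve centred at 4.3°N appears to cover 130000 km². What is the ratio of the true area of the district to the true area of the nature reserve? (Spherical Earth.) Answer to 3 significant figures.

0.0626

Since Mercator area scale is 1/cos²φ, the true area equals the apparent area multiplied by cos²φ.
True area of district: 24000 × cos²(54.5°) = 24000 × 0.3372 = 8093 km².
True area of nature reserve: 130000 × cos²(4.3°) = 130000 × 0.9944 = 129300 km².
Ratio = 8093 / 129300 ≈ 0.0626.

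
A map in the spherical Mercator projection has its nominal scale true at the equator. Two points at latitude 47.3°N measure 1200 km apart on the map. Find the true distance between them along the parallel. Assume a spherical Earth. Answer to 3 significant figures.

814 km

Mercator is conformal, so the point scale is isotropic: h = k = sec φ = 1/cos φ.
Along the parallel at 47.3°, map distances are exaggerated by k = sec 47.3° = 1.475.
True distance = 1200 / 1.475 = 1200 × cos 47.3° ≈ 814 km.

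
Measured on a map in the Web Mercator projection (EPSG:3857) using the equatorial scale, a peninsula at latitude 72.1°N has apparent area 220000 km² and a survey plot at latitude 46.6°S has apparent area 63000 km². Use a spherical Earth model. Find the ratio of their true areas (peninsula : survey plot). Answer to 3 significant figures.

Since Mercator area scale is 1/cos²φ, the true area equals the apparent area multiplied by cos²φ.
True area of peninsula: 220000 × cos²(72.1°) = 220000 × 0.09447 = 20780 km².
True area of survey plot: 63000 × cos²(46.6°) = 63000 × 0.4721 = 29740 km².
Ratio = 20780 / 29740 ≈ 0.699.

0.699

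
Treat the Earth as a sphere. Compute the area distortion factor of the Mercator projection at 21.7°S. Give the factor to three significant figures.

1.16

The Mercator projection is conformal; its linear scale factor is the same in every direction and equals sec φ = 1/cos φ.
Areal scale = k² = sec²φ = 1/cos²(21.7°) = 1/0.9291² = 1.158.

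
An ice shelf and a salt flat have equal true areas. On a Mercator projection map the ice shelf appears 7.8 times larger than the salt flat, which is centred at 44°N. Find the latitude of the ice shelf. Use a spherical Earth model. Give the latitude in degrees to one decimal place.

75.1°

On Mercator, (apparent₁)/(apparent₂) = sec²φ₁ / sec²φ₂ when true areas are equal.
cos²φ₂ / cos²φ₁ = 7.8  ⇒  cos φ₁ = cos 44° / √7.8 = 0.7193/2.793 = 0.2576.
φ₁ = arccos(0.2576) ≈ 75.1°.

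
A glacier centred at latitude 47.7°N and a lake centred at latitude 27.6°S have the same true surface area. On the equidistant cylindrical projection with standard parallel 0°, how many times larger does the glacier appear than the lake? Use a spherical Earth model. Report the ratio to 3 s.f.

For the equirectangular projection with φ₀ = 0 (plate carrée), h = 1 along meridians and k = sec φ along parallels.
Areal scale at 47.7°: h·k = 1.000 × 1.486 = 1.486.
Areal scale at 27.6°: h·k = 1.000 × 1.128 = 1.128.
Ratio = 1.486/1.128 ≈ 1.32.

1.32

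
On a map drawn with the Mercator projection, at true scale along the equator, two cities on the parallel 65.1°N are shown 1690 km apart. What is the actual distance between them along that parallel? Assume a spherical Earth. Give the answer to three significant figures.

712 km

The Mercator projection is conformal; its linear scale factor is the same in every direction and equals sec φ = 1/cos φ.
Along the parallel at 65.1°, map distances are exaggerated by k = sec 65.1° = 2.375.
True distance = 1690 / 2.375 = 1690 × cos 65.1° ≈ 712 km.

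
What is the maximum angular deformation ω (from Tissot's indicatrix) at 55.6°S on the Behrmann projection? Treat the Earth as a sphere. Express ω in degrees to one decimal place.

The Behrmann projection is cylindrical equal-area with φ₀ = 30°. For cylindrical equal-area with standard parallel φ₀, h = cos φ / cos φ₀ and k = cos φ₀ / cos φ, so h·k = 1.
At 55.6°: h = 0.6524, k = 1.533; principal scales a = 1.533, b = 0.6524.
sin(ω/2) = (a − b)/(a + b) = 0.8805/2.185 = 0.4029, so ω = 2 arcsin(0.4029) ≈ 47.5°.

47.5°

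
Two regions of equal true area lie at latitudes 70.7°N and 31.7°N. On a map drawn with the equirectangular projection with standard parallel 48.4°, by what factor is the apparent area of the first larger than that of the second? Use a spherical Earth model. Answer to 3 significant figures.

2.57

With standard parallel φ₀ = 48.4°, the equirectangular projection gives x = Rλ cos φ₀, y = Rφ, so h = 1 and k = cos 48.4° / cos φ.
Areal scale at 70.7°: h·k = 1.000 × 2.009 = 2.009.
Areal scale at 31.7°: h·k = 1.000 × 0.7803 = 0.7803.
Ratio = 2.009/0.7803 ≈ 2.57.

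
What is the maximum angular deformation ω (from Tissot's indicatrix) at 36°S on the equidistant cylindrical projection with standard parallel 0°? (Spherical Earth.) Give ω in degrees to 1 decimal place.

12.1°

In the plate carrée (x = Rλ, y = Rφ), meridians are true-scale (h = 1) and parallels are stretched by k = sec φ.
At 36°: h = 1.000, k = 1.236; principal scales a = 1.236, b = 1.000.
sin(ω/2) = (a − b)/(a + b) = 0.2361/2.236 = 0.1056, so ω = 2 arcsin(0.1056) ≈ 12.1°.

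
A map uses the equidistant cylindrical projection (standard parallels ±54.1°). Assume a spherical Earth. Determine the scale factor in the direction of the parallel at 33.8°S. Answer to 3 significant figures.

0.706

With standard parallel φ₀ = 54.1°, the equirectangular projection gives x = Rλ cos φ₀, y = Rφ, so h = 1 and k = cos 54.1° / cos φ.
k = cos 54.1° / cos 33.8° = 0.5864/0.8310 = 0.7056.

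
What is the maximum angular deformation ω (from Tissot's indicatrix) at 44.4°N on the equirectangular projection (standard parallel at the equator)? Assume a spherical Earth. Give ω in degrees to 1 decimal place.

Plate carrée maps x = Rλ, y = Rφ. The meridian scale is h = 1 and the parallel scale is k = 1/cos φ = sec φ.
At 44.4°: h = 1.000, k = 1.400; principal scales a = 1.400, b = 1.000.
sin(ω/2) = (a − b)/(a + b) = 0.3996/2.400 = 0.1665, so ω = 2 arcsin(0.1665) ≈ 19.2°.

19.2°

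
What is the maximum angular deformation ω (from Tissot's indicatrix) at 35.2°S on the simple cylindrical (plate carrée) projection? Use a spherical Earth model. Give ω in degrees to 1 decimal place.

For the equirectangular projection with φ₀ = 0 (plate carrée), h = 1 along meridians and k = sec φ along parallels.
At 35.2°: h = 1.000, k = 1.224; principal scales a = 1.224, b = 1.000.
sin(ω/2) = (a − b)/(a + b) = 0.2238/2.224 = 0.1006, so ω = 2 arcsin(0.1006) ≈ 11.6°.

11.6°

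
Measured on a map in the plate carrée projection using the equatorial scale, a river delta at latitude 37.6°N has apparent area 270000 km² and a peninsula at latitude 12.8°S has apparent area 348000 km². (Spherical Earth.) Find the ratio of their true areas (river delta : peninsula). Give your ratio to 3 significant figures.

Plate carrée has h = 1 and k = sec φ, giving areal scale sec φ; true area = (apparent area) · cos φ.
True area of river delta: 270000 × cos(37.6°) = 270000 × 0.7923 = 213900 km².
True area of peninsula: 348000 × cos(12.8°) = 348000 × 0.9751 = 339400 km².
Ratio = 213900 / 339400 ≈ 0.630.

0.630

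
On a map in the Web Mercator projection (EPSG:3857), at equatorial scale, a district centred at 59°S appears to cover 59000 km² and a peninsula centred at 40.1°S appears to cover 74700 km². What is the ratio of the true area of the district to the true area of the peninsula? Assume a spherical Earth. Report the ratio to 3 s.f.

0.358

On Mercator the areal scale is sec²φ, so true area = apparent × cos²φ.
True area of district: 59000 × cos²(59°) = 59000 × 0.2653 = 15650 km².
True area of peninsula: 74700 × cos²(40.1°) = 74700 × 0.5851 = 43710 km².
Ratio = 15650 / 43710 ≈ 0.358.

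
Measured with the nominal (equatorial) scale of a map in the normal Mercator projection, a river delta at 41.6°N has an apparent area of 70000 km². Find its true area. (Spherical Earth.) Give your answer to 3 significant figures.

The Mercator projection is conformal; its linear scale factor is the same in every direction and equals sec φ = 1/cos φ.
Areal scale = k² = sec²φ = 1/cos²(41.6°) = 1/0.7478² = 1.788.
True area = apparent / (areal scale) = 70000 / 1.788 ≈ 39100 km².

39100 km²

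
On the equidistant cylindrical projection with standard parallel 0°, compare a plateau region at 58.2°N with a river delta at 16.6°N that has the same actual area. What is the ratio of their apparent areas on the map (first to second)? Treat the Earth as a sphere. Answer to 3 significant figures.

1.82

For the equirectangular projection with φ₀ = 0 (plate carrée), h = 1 along meridians and k = sec φ along parallels.
Areal scale at 58.2°: h·k = 1.000 × 1.898 = 1.898.
Areal scale at 16.6°: h·k = 1.000 × 1.043 = 1.043.
Ratio = 1.898/1.043 ≈ 1.82.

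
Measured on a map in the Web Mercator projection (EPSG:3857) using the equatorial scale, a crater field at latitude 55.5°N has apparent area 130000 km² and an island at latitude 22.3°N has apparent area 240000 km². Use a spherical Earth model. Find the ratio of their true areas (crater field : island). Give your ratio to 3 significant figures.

0.203

On Mercator the areal scale is sec²φ, so true area = apparent × cos²φ.
True area of crater field: 130000 × cos²(55.5°) = 130000 × 0.3208 = 41710 km².
True area of island: 240000 × cos²(22.3°) = 240000 × 0.8560 = 205400 km².
Ratio = 41710 / 205400 ≈ 0.203.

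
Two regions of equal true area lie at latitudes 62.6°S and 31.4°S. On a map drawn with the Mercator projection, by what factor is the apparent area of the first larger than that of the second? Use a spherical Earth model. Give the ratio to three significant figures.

3.44

Mercator areal scale is sec²φ.
At 62.6°: sec²(62.6°) = 1/0.4602² = 4.722.
At 31.4°: sec²(31.4°) = 1/0.8536² = 1.373.
Ratio = 4.722/1.373 = cos²(31.4°)/cos²(62.6°) ≈ 3.44.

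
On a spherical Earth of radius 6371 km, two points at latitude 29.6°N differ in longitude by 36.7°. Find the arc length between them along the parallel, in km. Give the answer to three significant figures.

Arc length along a parallel = R cos φ · Δλ (with Δλ in radians).
= 6371 × cos 29.6° × (36.7° × π/180) = 6371 × 0.8695 × 0.6405 ≈ 3550 km.

3550 km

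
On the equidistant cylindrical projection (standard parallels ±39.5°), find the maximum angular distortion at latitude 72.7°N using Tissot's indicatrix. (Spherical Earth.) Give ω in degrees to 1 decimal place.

The equidistant cylindrical projection with φ₀ = 39.5° has h = 1 (meridians true) and k = cos φ₀ / cos φ along parallels.
At 72.7°: h = 1.000, k = 2.595; principal scales a = 2.595, b = 1.000.
sin(ω/2) = (a − b)/(a + b) = 1.595/3.595 = 0.4436, so ω = 2 arcsin(0.4436) ≈ 52.7°.

52.7°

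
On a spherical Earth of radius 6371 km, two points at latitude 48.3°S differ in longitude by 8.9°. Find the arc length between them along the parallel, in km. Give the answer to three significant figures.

658 km

Arc length along a parallel = R cos φ · Δλ (with Δλ in radians).
= 6371 × cos 48.3° × (8.9° × π/180) = 6371 × 0.6652 × 0.1553 ≈ 658 km.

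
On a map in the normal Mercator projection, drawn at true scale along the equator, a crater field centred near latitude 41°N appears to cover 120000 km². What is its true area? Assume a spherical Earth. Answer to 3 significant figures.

68400 km²

The Mercator projection is conformal; its linear scale factor is the same in every direction and equals sec φ = 1/cos φ.
Areal scale = k² = sec²φ = 1/cos²(41°) = 1/0.7547² = 1.756.
True area = apparent / (areal scale) = 120000 / 1.756 ≈ 68400 km².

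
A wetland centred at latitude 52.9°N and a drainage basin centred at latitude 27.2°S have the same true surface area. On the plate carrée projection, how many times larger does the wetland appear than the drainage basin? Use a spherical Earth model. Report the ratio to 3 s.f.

For the equirectangular projection with φ₀ = 0 (plate carrée), h = 1 along meridians and k = sec φ along parallels.
Areal scale at 52.9°: h·k = 1.000 × 1.658 = 1.658.
Areal scale at 27.2°: h·k = 1.000 × 1.124 = 1.124.
Ratio = 1.658/1.124 ≈ 1.47.

1.47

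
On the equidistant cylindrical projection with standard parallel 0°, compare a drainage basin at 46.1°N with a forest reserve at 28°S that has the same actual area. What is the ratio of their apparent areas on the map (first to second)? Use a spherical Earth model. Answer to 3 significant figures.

1.27

For the equirectangular projection with φ₀ = 0 (plate carrée), h = 1 along meridians and k = sec φ along parallels.
Areal scale at 46.1°: h·k = 1.000 × 1.442 = 1.442.
Areal scale at 28°: h·k = 1.000 × 1.133 = 1.133.
Ratio = 1.442/1.133 ≈ 1.27.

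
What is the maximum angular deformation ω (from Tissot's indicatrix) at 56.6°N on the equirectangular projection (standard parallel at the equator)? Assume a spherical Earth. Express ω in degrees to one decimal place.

33.7°

In the plate carrée (x = Rλ, y = Rφ), meridians are true-scale (h = 1) and parallels are stretched by k = sec φ.
At 56.6°: h = 1.000, k = 1.817; principal scales a = 1.817, b = 1.000.
sin(ω/2) = (a − b)/(a + b) = 0.8166/2.817 = 0.2899, so ω = 2 arcsin(0.2899) ≈ 33.7°.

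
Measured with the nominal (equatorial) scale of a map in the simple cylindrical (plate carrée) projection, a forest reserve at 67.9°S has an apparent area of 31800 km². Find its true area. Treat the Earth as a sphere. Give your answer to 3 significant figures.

For the equirectangular projection with φ₀ = 0 (plate carrée), h = 1 along meridians and k = sec φ along parallels.
Areal scale = h·k = 1 × sec φ; at 67.9°, h = 1.000, k = 2.658, so h·k = 2.658.
True area = apparent / (areal scale) = 31800 / 2.658 ≈ 12000 km².

12000 km²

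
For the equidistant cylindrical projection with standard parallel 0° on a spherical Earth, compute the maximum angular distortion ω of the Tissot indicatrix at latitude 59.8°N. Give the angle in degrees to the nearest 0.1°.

In the plate carrée (x = Rλ, y = Rφ), meridians are true-scale (h = 1) and parallels are stretched by k = sec φ.
At 59.8°: h = 1.000, k = 1.988; principal scales a = 1.988, b = 1.000.
sin(ω/2) = (a − b)/(a + b) = 0.9880/2.988 = 0.3307, so ω = 2 arcsin(0.3307) ≈ 38.6°.

38.6°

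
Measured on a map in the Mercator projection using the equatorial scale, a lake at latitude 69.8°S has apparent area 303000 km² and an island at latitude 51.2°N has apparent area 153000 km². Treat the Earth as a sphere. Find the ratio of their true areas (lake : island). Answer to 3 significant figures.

0.601

Mercator's areal exaggeration is sec²φ; hence true area = (apparent area) · cos²φ.
True area of lake: 303000 × cos²(69.8°) = 303000 × 0.1192 = 36130 km².
True area of island: 153000 × cos²(51.2°) = 153000 × 0.3926 = 60070 km².
Ratio = 36130 / 60070 ≈ 0.601.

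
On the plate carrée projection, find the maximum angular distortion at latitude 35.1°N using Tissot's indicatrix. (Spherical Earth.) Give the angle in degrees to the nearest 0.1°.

In the plate carrée (x = Rλ, y = Rφ), meridians are true-scale (h = 1) and parallels are stretched by k = sec φ.
At 35.1°: h = 1.000, k = 1.222; principal scales a = 1.222, b = 1.000.
sin(ω/2) = (a − b)/(a + b) = 0.2223/2.222 = 0.1000, so ω = 2 arcsin(0.1000) ≈ 11.5°.

11.5°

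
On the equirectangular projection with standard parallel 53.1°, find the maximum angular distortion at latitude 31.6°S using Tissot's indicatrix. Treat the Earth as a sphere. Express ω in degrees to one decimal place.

In the equirectangular projection with standard parallel φ₀ = 53.1° (x = Rλ cos φ₀, y = Rφ), meridians are true-scale (h = 1) and the parallel scale is k = cos φ₀ / cos φ.
At 31.6°: h = 1.000, k = 0.7049; principal scales a = 1.000, b = 0.7049.
sin(ω/2) = (a − b)/(a + b) = 0.2951/1.705 = 0.1731, so ω = 2 arcsin(0.1731) ≈ 19.9°.

19.9°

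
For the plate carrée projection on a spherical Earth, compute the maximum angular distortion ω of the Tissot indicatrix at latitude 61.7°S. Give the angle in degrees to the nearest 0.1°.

41.8°

For the equirectangular projection with φ₀ = 0 (plate carrée), h = 1 along meridians and k = sec φ along parallels.
At 61.7°: h = 1.000, k = 2.109; principal scales a = 2.109, b = 1.000.
sin(ω/2) = (a − b)/(a + b) = 1.109/3.109 = 0.3568, so ω = 2 arcsin(0.3568) ≈ 41.8°.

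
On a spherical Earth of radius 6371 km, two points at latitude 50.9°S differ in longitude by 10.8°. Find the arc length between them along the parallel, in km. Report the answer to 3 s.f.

Arc length along a parallel = R cos φ · Δλ (with Δλ in radians).
= 6371 × cos 50.9° × (10.8° × π/180) = 6371 × 0.6307 × 0.1885 ≈ 757 km.

757 km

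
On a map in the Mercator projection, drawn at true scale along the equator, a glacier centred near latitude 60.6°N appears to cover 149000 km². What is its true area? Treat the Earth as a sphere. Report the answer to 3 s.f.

For Mercator, h = k = sec φ (a conformal cylindrical projection has a single point scale, 1/cos φ).
Areal scale = k² = sec²φ = 1/cos²(60.6°) = 1/0.4909² = 4.150.
True area = apparent / (areal scale) = 149000 / 4.150 ≈ 35900 km².

35900 km²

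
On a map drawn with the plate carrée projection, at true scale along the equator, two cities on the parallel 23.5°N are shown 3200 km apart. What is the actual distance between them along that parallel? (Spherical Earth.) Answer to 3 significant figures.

2930 km

In the plate carrée (x = Rλ, y = Rφ), meridians are true-scale (h = 1) and parallels are stretched by k = sec φ.
Along the parallel at 23.5°, map distances are exaggerated by k = sec 23.5° = 1.090.
True distance = 3200 / 1.090 = 3200 × cos 23.5° ≈ 2930 km.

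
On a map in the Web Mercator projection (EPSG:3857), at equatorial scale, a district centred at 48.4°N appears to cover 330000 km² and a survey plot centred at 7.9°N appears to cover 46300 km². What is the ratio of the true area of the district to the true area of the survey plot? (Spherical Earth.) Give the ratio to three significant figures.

3.20

On Mercator the areal scale is sec²φ, so true area = apparent × cos²φ.
True area of district: 330000 × cos²(48.4°) = 330000 × 0.4408 = 145500 km².
True area of survey plot: 46300 × cos²(7.9°) = 46300 × 0.9811 = 45430 km².
Ratio = 145500 / 45430 ≈ 3.20.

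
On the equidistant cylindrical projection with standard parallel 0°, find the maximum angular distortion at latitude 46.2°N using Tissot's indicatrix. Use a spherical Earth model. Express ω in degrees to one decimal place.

Plate carrée maps x = Rλ, y = Rφ. The meridian scale is h = 1 and the parallel scale is k = 1/cos φ = sec φ.
At 46.2°: h = 1.000, k = 1.445; principal scales a = 1.445, b = 1.000.
sin(ω/2) = (a − b)/(a + b) = 0.4448/2.445 = 0.1819, so ω = 2 arcsin(0.1819) ≈ 21.0°.

21.0°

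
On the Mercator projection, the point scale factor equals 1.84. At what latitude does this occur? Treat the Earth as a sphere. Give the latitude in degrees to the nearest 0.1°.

57.1°

Mercator scale is k = sec φ = 1/cos φ.
1/cos φ = 1.84  ⇒  cos φ = 0.5435  ⇒  φ = arccos(0.5435) ≈ 57.1°.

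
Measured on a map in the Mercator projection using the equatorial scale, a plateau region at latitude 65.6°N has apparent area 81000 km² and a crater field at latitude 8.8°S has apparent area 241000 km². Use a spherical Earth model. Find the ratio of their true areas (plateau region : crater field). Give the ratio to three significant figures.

0.0587

On Mercator the areal scale is sec²φ, so true area = apparent × cos²φ.
True area of plateau region: 81000 × cos²(65.6°) = 81000 × 0.1707 = 13820 km².
True area of crater field: 241000 × cos²(8.8°) = 241000 × 0.9766 = 235400 km².
Ratio = 13820 / 235400 ≈ 0.0587.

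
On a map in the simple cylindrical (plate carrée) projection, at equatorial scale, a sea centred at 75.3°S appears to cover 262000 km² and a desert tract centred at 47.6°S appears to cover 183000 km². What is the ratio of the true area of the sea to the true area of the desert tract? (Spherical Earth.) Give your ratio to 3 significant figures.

On the plate carrée, areal scale = h·k = 1 × sec φ, so true area = apparent × cos φ.
True area of sea: 262000 × cos(75.3°) = 262000 × 0.2538 = 66480 km².
True area of desert tract: 183000 × cos(47.6°) = 183000 × 0.6743 = 123400 km².
Ratio = 66480 / 123400 ≈ 0.539.

0.539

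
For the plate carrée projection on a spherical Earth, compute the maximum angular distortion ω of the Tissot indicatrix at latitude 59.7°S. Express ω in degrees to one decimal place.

38.5°

For the equirectangular projection with φ₀ = 0 (plate carrée), h = 1 along meridians and k = sec φ along parallels.
At 59.7°: h = 1.000, k = 1.982; principal scales a = 1.982, b = 1.000.
sin(ω/2) = (a − b)/(a + b) = 0.9821/2.982 = 0.3293, so ω = 2 arcsin(0.3293) ≈ 38.5°.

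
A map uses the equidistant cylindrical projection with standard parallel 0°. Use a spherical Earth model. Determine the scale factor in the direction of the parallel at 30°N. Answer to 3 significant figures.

1.15

In the plate carrée (x = Rλ, y = Rφ), meridians are true-scale (h = 1) and parallels are stretched by k = sec φ.
k = 1/cos 30° = 1/0.8660 = 1.155.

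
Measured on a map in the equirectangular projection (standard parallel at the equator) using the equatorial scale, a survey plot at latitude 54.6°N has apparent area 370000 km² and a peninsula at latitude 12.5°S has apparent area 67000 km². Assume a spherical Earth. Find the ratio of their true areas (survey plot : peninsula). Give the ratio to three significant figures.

Plate carrée has h = 1 and k = sec φ, giving areal scale sec φ; true area = (apparent area) · cos φ.
True area of survey plot: 370000 × cos(54.6°) = 370000 × 0.5793 = 214300 km².
True area of peninsula: 67000 × cos(12.5°) = 67000 × 0.9763 = 65410 km².
Ratio = 214300 / 65410 ≈ 3.28.

3.28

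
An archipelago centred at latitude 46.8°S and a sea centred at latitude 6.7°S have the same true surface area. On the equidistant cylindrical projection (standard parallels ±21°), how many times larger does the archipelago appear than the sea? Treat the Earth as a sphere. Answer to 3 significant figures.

The equidistant cylindrical projection with φ₀ = 21° has h = 1 (meridians true) and k = cos φ₀ / cos φ along parallels.
Areal scale at 46.8°: h·k = 1.000 × 1.364 = 1.364.
Areal scale at 6.7°: h·k = 1.000 × 0.9400 = 0.9400.
Ratio = 1.364/0.9400 ≈ 1.45.

1.45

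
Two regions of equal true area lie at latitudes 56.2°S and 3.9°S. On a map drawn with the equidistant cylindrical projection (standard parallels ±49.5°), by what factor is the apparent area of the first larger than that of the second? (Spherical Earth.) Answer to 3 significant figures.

In the equirectangular projection with standard parallel φ₀ = 49.5° (x = Rλ cos φ₀, y = Rφ), meridians are true-scale (h = 1) and the parallel scale is k = cos φ₀ / cos φ.
Areal scale at 56.2°: h·k = 1.000 × 1.167 = 1.167.
Areal scale at 3.9°: h·k = 1.000 × 0.6510 = 0.6510.
Ratio = 1.167/0.6510 ≈ 1.79.

1.79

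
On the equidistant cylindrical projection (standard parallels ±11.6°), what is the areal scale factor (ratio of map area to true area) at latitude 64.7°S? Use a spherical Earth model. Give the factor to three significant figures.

2.29

The equidistant cylindrical projection with φ₀ = 11.6° has h = 1 (meridians true) and k = cos φ₀ / cos φ along parallels.
Areal scale = h·k = 1 × cos φ₀ / cos φ; at 64.7°, h = 1.000, k = 2.292, so h·k = 2.292.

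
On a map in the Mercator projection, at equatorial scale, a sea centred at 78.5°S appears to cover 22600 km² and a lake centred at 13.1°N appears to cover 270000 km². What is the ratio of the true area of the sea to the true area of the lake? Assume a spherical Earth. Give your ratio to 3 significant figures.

Since Mercator area scale is 1/cos²φ, the true area equals the apparent area multiplied by cos²φ.
True area of sea: 22600 × cos²(78.5°) = 22600 × 0.03975 = 898.3 km².
True area of lake: 270000 × cos²(13.1°) = 270000 × 0.9486 = 256100 km².
Ratio = 898.3 / 256100 ≈ 0.00351.

0.00351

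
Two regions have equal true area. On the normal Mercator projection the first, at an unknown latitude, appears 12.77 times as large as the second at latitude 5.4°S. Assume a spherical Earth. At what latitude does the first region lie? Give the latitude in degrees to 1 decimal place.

73.8°

For equal true areas on Mercator, apparent areas scale as sec²φ, so the ratio is cos²φ₂ / cos²φ₁.
cos²φ₂ / cos²φ₁ = 12.77  ⇒  cos φ₁ = cos 5.4° / √12.77 = 0.9956/3.574 = 0.2786.
φ₁ = arccos(0.2786) ≈ 73.8°.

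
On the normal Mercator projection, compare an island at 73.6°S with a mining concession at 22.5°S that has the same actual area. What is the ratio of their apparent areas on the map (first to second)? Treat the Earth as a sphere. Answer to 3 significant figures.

Mercator is conformal with k = sec φ, so areal scale = k² = sec²φ.
At 73.6°: sec²(73.6°) = 1/0.2823² = 12.54.
At 22.5°: sec²(22.5°) = 1/0.9239² = 1.172.
Ratio = 12.54/1.172 = cos²(22.5°)/cos²(73.6°) ≈ 10.7.

10.7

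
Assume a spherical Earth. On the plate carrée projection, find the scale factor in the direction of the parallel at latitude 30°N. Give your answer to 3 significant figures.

1.15

In the plate carrée (x = Rλ, y = Rφ), meridians are true-scale (h = 1) and parallels are stretched by k = sec φ.
k = 1/cos 30° = 1/0.8660 = 1.155.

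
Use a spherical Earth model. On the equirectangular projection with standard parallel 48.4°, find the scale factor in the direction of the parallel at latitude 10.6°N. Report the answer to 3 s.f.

With standard parallel φ₀ = 48.4°, the equirectangular projection gives x = Rλ cos φ₀, y = Rφ, so h = 1 and k = cos 48.4° / cos φ.
k = cos 48.4° / cos 10.6° = 0.6639/0.9829 = 0.6755.

0.675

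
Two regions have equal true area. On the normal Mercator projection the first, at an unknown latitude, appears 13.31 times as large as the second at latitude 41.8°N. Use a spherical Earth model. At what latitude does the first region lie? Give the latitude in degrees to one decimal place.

Mercator areal scale is sec²φ, so apparent-area ratio = sec²φ₁ / sec²φ₂ = cos²φ₂ / cos²φ₁.
cos²φ₂ / cos²φ₁ = 13.31  ⇒  cos φ₁ = cos 41.8° / √13.31 = 0.7455/3.648 = 0.2043.
φ₁ = arccos(0.2043) ≈ 78.2°.

78.2°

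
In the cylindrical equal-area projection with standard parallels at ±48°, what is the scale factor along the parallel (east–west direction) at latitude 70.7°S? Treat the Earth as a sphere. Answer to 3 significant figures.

2.02

For cylindrical equal-area with standard parallel φ₀, h = cos φ / cos φ₀ and k = cos φ₀ / cos φ, so h·k = 1.
k = cos 48° / cos 70.7° = 0.6691/0.3305 = 2.025.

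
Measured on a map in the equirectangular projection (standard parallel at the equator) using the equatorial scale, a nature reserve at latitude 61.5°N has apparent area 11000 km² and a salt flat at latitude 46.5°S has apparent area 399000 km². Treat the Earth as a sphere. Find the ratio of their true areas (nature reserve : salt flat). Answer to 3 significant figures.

On the plate carrée, areal scale = h·k = 1 × sec φ, so true area = apparent × cos φ.
True area of nature reserve: 11000 × cos(61.5°) = 11000 × 0.4772 = 5249 km².
True area of salt flat: 399000 × cos(46.5°) = 399000 × 0.6884 = 274700 km².
Ratio = 5249 / 274700 ≈ 0.0191.

0.0191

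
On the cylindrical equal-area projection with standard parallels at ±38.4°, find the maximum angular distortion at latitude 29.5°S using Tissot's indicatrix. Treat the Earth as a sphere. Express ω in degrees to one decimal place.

A cylindrical equal-area projection with standard parallel φ₀ has meridian scale h = cos φ / cos φ₀ and parallel scale k = cos φ₀ / cos φ (so areas are preserved, h·k = 1).
At 29.5°: h = 1.111, k = 0.9004; principal scales a = 1.111, b = 0.9004.
sin(ω/2) = (a − b)/(a + b) = 0.2102/2.011 = 0.1045, so ω = 2 arcsin(0.1045) ≈ 12.0°.

12.0°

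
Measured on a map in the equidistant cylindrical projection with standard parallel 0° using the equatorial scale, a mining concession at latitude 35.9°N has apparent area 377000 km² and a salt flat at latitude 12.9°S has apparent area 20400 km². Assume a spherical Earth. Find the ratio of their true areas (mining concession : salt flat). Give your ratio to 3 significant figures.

15.4

On the plate carrée, areal scale = h·k = 1 × sec φ, so true area = apparent × cos φ.
True area of mining concession: 377000 × cos(35.9°) = 377000 × 0.8100 = 305400 km².
True area of salt flat: 20400 × cos(12.9°) = 20400 × 0.9748 = 19890 km².
Ratio = 305400 / 19890 ≈ 15.4.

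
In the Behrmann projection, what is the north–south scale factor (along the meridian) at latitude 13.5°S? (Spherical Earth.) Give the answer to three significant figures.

The Behrmann projection is cylindrical equal-area with φ₀ = 30°. Cylindrical equal-area (φ₀ = 30°): h = cos φ / cos 30° along meridians, k = cos 30° / cos φ along parallels; h·k = 1.
h = cos 13.5° / cos 30° = 0.9724/0.8660 = 1.123.

1.12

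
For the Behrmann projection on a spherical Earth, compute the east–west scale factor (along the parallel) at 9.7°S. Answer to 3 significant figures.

0.879

The Behrmann projection is cylindrical equal-area with φ₀ = 30°. For cylindrical equal-area with standard parallel φ₀, h = cos φ / cos φ₀ and k = cos φ₀ / cos φ, so h·k = 1.
k = cos 30° / cos 9.7° = 0.8660/0.9857 = 0.8786.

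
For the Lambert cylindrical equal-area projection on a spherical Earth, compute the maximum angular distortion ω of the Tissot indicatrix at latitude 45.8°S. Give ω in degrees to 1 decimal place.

The Lambert cylindrical equal-area projection is the cylindrical equal-area projection with its standard parallel at the equator (φ₀ = 0). For cylindrical equal-area with standard parallel φ₀, h = cos φ / cos φ₀ and k = cos φ₀ / cos φ, so h·k = 1.
At 45.8°: h = 0.6972, k = 1.434; principal scales a = 1.434, b = 0.6972.
sin(ω/2) = (a − b)/(a + b) = 0.7372/2.132 = 0.3459, so ω = 2 arcsin(0.3459) ≈ 40.5°.

40.5°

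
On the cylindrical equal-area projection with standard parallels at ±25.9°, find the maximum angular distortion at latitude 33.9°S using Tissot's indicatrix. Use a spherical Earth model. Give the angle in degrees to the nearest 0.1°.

Cylindrical equal-area (φ₀ = 25.9°): h = cos φ / cos 25.9° along meridians, k = cos 25.9° / cos φ along parallels; h·k = 1.
At 33.9°: h = 0.9227, k = 1.084; principal scales a = 1.084, b = 0.9227.
sin(ω/2) = (a − b)/(a + b) = 0.1611/2.006 = 0.08029, so ω = 2 arcsin(0.08029) ≈ 9.2°.

9.2°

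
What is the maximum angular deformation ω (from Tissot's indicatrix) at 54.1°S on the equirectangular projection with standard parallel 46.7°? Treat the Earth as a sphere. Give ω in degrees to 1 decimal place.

9.0°

In the equirectangular projection with standard parallel φ₀ = 46.7° (x = Rλ cos φ₀, y = Rφ), meridians are true-scale (h = 1) and the parallel scale is k = cos φ₀ / cos φ.
At 54.1°: h = 1.000, k = 1.170; principal scales a = 1.170, b = 1.000.
sin(ω/2) = (a − b)/(a + b) = 0.1696/2.170 = 0.07817, so ω = 2 arcsin(0.07817) ≈ 9.0°.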